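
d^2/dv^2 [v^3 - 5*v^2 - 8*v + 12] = 6*v - 10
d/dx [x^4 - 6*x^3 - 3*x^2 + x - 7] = 4*x^3 - 18*x^2 - 6*x + 1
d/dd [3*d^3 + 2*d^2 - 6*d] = 9*d^2 + 4*d - 6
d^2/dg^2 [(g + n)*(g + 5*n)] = 2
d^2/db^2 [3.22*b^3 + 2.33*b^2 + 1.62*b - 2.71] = 19.32*b + 4.66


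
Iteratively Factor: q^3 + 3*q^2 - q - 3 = (q - 1)*(q^2 + 4*q + 3) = (q - 1)*(q + 1)*(q + 3)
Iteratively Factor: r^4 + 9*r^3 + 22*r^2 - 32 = (r + 4)*(r^3 + 5*r^2 + 2*r - 8) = (r - 1)*(r + 4)*(r^2 + 6*r + 8) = (r - 1)*(r + 4)^2*(r + 2)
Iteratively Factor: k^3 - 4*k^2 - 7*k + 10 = (k - 1)*(k^2 - 3*k - 10) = (k - 5)*(k - 1)*(k + 2)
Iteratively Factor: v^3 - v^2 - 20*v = (v + 4)*(v^2 - 5*v) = v*(v + 4)*(v - 5)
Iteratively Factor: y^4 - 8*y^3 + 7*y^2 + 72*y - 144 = (y - 4)*(y^3 - 4*y^2 - 9*y + 36) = (y - 4)*(y - 3)*(y^2 - y - 12) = (y - 4)*(y - 3)*(y + 3)*(y - 4)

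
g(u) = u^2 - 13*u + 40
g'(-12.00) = -37.00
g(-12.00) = 340.00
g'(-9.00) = -31.00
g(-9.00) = 238.00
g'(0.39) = -12.22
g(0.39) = 35.08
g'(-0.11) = -13.22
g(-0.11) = 41.44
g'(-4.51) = -22.02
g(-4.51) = 118.97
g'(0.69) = -11.62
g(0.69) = 31.51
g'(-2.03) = -17.06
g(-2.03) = 70.51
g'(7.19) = 1.38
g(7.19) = -1.77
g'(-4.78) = -22.56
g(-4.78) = 124.99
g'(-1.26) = -15.52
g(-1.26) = 57.97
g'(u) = 2*u - 13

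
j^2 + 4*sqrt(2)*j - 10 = (j - sqrt(2))*(j + 5*sqrt(2))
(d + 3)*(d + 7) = d^2 + 10*d + 21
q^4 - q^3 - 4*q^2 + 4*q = q*(q - 2)*(q - 1)*(q + 2)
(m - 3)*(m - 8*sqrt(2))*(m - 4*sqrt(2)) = m^3 - 12*sqrt(2)*m^2 - 3*m^2 + 36*sqrt(2)*m + 64*m - 192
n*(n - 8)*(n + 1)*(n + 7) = n^4 - 57*n^2 - 56*n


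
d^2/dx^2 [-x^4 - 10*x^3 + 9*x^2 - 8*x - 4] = -12*x^2 - 60*x + 18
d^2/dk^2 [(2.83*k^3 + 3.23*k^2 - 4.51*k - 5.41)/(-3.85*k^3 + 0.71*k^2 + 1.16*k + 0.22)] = (-111.22496*k^6 + 325.26417*k^5 + 772.99299*k^4 - 231.494346*k^3 - 84.0697740000001*k^2 + 49.179072*k + 10.25474)/(57.066625*k^9 - 31.571925*k^8 - 45.759945*k^7 + 8.88439899999999*k^6 + 17.395632*k^5 + 2.696286*k^4 - 2.089028*k^3 - 0.991188*k^2 - 0.168432*k - 0.010648)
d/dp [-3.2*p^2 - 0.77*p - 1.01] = -6.4*p - 0.77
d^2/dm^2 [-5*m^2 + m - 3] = -10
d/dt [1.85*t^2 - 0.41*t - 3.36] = 3.7*t - 0.41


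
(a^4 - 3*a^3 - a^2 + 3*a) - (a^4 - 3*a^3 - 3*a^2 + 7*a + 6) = 2*a^2 - 4*a - 6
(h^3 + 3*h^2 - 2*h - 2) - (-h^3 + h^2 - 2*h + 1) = 2*h^3 + 2*h^2 - 3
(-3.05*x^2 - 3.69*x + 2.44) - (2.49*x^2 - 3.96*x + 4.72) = -5.54*x^2 + 0.27*x - 2.28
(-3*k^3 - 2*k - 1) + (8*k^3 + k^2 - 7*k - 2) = 5*k^3 + k^2 - 9*k - 3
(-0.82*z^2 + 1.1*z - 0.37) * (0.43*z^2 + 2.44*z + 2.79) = -0.3526*z^4 - 1.5278*z^3 + 0.2371*z^2 + 2.1662*z - 1.0323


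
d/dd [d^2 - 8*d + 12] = 2*d - 8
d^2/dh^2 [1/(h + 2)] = 2/(h + 2)^3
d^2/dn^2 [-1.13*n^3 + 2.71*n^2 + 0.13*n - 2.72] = 5.42 - 6.78*n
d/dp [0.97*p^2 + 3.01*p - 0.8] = 1.94*p + 3.01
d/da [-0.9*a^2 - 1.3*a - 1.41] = -1.8*a - 1.3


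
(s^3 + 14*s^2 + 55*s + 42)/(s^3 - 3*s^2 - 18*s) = (s^3 + 14*s^2 + 55*s + 42)/(s*(s^2 - 3*s - 18))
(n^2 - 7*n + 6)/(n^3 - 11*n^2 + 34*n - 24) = 1/(n - 4)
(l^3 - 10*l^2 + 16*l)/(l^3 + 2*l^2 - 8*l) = (l - 8)/(l + 4)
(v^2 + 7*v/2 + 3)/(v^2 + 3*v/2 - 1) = (2*v + 3)/(2*v - 1)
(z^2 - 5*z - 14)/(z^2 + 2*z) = (z - 7)/z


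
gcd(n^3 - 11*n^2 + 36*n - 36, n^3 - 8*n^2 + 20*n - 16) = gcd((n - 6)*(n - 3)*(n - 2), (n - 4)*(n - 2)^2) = n - 2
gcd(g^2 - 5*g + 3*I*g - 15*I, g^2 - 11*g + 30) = g - 5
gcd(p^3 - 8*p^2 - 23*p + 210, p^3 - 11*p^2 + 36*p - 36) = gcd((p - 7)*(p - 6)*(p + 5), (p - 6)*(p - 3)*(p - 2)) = p - 6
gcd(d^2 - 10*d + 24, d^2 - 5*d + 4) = d - 4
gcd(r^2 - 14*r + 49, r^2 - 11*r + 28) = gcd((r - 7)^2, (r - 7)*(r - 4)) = r - 7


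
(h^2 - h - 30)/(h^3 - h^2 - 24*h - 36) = (h + 5)/(h^2 + 5*h + 6)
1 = 1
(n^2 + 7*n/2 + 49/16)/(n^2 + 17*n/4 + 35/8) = (4*n + 7)/(2*(2*n + 5))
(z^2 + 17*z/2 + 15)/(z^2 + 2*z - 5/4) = 2*(z + 6)/(2*z - 1)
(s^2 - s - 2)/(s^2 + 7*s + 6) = (s - 2)/(s + 6)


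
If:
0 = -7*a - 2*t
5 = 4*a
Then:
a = 5/4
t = -35/8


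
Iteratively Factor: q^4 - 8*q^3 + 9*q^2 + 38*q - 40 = (q + 2)*(q^3 - 10*q^2 + 29*q - 20) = (q - 4)*(q + 2)*(q^2 - 6*q + 5) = (q - 4)*(q - 1)*(q + 2)*(q - 5)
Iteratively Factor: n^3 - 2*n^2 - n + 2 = (n + 1)*(n^2 - 3*n + 2) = (n - 2)*(n + 1)*(n - 1)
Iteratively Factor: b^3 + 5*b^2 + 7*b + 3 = (b + 1)*(b^2 + 4*b + 3) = (b + 1)*(b + 3)*(b + 1)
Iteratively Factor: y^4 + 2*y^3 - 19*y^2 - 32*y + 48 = (y - 1)*(y^3 + 3*y^2 - 16*y - 48) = (y - 1)*(y + 4)*(y^2 - y - 12) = (y - 4)*(y - 1)*(y + 4)*(y + 3)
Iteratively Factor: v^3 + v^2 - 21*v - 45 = (v + 3)*(v^2 - 2*v - 15) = (v + 3)^2*(v - 5)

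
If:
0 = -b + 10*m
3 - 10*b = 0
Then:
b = 3/10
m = 3/100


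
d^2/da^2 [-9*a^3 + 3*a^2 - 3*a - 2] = 6 - 54*a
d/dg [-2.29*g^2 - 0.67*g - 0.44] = -4.58*g - 0.67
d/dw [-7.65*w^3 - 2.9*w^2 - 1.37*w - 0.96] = -22.95*w^2 - 5.8*w - 1.37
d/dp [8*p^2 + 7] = 16*p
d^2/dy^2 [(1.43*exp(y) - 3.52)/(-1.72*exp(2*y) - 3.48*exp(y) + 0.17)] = (-4.230512*exp(4*y) + 50.21368*exp(3*y) + 60.699144*exp(2*y) + 45.899612*exp(y) + 2.041105)*exp(y)/(5.088448*exp(6*y) + 30.885696*exp(5*y) + 60.98088*exp(4*y) + 36.03888*exp(3*y) - 6.02718*exp(2*y) + 0.301716*exp(y) - 0.004913)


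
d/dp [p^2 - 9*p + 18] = 2*p - 9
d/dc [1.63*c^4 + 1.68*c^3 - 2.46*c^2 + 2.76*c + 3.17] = 6.52*c^3 + 5.04*c^2 - 4.92*c + 2.76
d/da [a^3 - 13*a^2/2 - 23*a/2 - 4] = 3*a^2 - 13*a - 23/2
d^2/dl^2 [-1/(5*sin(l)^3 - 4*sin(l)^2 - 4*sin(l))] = ((sin(l) + 45*sin(3*l) - 32*cos(2*l))*(-5*sin(l)^2 + 4*sin(l) + 4)*sin(l)/4 + 2*(-15*sin(l)^2 + 8*sin(l) + 4)^2*cos(l)^2)/((-5*sin(l)^2 + 4*sin(l) + 4)^3*sin(l)^3)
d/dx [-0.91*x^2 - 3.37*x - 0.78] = -1.82*x - 3.37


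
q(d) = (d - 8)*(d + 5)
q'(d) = 2*d - 3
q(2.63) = -40.97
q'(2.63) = 2.26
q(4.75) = -31.69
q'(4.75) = 6.50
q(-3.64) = -15.83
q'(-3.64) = -10.28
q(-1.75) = -31.69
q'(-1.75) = -6.50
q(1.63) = -42.23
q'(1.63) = 0.26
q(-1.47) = -33.43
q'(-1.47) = -5.94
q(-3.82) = -13.95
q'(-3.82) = -10.64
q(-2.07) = -29.51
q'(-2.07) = -7.14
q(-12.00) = 140.00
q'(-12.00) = -27.00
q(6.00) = -22.00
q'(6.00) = 9.00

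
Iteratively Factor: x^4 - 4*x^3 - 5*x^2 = (x - 5)*(x^3 + x^2) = x*(x - 5)*(x^2 + x) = x^2*(x - 5)*(x + 1)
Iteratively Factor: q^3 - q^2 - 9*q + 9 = (q + 3)*(q^2 - 4*q + 3) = (q - 1)*(q + 3)*(q - 3)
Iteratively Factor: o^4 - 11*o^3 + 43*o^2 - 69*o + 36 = (o - 1)*(o^3 - 10*o^2 + 33*o - 36) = (o - 4)*(o - 1)*(o^2 - 6*o + 9) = (o - 4)*(o - 3)*(o - 1)*(o - 3)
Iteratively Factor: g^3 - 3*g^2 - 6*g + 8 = (g + 2)*(g^2 - 5*g + 4) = (g - 1)*(g + 2)*(g - 4)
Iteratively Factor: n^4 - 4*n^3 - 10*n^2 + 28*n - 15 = (n - 1)*(n^3 - 3*n^2 - 13*n + 15) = (n - 1)*(n + 3)*(n^2 - 6*n + 5) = (n - 1)^2*(n + 3)*(n - 5)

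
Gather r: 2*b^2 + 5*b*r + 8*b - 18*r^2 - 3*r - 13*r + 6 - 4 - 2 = 2*b^2 + 8*b - 18*r^2 + r*(5*b - 16)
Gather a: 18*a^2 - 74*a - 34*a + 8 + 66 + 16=18*a^2 - 108*a + 90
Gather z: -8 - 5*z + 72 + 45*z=40*z + 64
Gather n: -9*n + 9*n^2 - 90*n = 9*n^2 - 99*n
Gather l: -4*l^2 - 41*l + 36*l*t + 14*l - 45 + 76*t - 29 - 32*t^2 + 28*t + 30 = -4*l^2 + l*(36*t - 27) - 32*t^2 + 104*t - 44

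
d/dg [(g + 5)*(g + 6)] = 2*g + 11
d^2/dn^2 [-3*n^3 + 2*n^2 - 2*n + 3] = 4 - 18*n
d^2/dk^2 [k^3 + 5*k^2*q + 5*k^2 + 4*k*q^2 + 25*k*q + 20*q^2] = 6*k + 10*q + 10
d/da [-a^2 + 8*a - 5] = 8 - 2*a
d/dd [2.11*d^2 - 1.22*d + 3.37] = 4.22*d - 1.22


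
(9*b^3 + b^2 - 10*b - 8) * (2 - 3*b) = -27*b^4 + 15*b^3 + 32*b^2 + 4*b - 16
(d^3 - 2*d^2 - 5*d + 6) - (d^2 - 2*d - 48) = d^3 - 3*d^2 - 3*d + 54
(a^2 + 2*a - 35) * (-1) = -a^2 - 2*a + 35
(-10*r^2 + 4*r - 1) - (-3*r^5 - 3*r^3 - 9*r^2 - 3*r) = 3*r^5 + 3*r^3 - r^2 + 7*r - 1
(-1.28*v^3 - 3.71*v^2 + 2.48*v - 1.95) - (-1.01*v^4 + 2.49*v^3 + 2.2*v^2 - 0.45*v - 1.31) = 1.01*v^4 - 3.77*v^3 - 5.91*v^2 + 2.93*v - 0.64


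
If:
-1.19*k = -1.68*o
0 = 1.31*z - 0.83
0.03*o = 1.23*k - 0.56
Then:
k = 0.46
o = 0.33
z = 0.63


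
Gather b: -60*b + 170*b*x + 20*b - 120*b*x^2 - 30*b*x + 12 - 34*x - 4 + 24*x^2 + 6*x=b*(-120*x^2 + 140*x - 40) + 24*x^2 - 28*x + 8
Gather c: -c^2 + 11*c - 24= -c^2 + 11*c - 24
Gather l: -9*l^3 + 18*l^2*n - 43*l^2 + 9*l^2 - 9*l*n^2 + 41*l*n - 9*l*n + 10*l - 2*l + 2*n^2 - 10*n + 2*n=-9*l^3 + l^2*(18*n - 34) + l*(-9*n^2 + 32*n + 8) + 2*n^2 - 8*n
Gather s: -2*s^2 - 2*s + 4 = -2*s^2 - 2*s + 4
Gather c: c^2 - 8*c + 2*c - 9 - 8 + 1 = c^2 - 6*c - 16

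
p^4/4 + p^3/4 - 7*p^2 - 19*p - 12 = (p/4 + 1)*(p - 6)*(p + 1)*(p + 2)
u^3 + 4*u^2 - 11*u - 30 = (u - 3)*(u + 2)*(u + 5)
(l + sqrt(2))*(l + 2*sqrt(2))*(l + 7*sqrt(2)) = l^3 + 10*sqrt(2)*l^2 + 46*l + 28*sqrt(2)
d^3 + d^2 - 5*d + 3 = (d - 1)^2*(d + 3)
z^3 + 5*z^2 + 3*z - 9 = (z - 1)*(z + 3)^2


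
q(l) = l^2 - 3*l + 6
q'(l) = 2*l - 3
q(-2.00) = 16.00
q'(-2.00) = -7.00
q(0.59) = 4.58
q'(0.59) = -1.82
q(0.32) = 5.14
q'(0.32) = -2.36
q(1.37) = 3.77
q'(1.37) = -0.26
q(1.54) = 3.75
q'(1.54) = 0.08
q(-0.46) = 7.59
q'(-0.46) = -3.92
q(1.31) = 3.79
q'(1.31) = -0.38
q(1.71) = 3.79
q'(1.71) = 0.42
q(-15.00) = 276.00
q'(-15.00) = -33.00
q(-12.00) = 186.00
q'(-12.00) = -27.00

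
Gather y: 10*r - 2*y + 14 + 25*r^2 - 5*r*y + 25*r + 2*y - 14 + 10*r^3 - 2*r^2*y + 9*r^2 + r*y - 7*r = 10*r^3 + 34*r^2 + 28*r + y*(-2*r^2 - 4*r)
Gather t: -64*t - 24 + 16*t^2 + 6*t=16*t^2 - 58*t - 24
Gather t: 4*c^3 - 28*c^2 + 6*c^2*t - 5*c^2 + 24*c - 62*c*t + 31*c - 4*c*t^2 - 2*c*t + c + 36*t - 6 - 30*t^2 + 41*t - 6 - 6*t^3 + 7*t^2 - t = 4*c^3 - 33*c^2 + 56*c - 6*t^3 + t^2*(-4*c - 23) + t*(6*c^2 - 64*c + 76) - 12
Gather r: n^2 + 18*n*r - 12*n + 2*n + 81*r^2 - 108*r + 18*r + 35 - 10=n^2 - 10*n + 81*r^2 + r*(18*n - 90) + 25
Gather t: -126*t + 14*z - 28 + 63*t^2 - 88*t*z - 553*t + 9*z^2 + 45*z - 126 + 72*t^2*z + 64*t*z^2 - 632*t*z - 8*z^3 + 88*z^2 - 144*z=t^2*(72*z + 63) + t*(64*z^2 - 720*z - 679) - 8*z^3 + 97*z^2 - 85*z - 154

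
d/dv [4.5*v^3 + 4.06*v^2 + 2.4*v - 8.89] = 13.5*v^2 + 8.12*v + 2.4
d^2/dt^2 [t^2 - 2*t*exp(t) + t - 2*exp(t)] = -2*t*exp(t) - 6*exp(t) + 2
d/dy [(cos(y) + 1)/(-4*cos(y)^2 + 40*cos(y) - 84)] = (sin(y)^2 - 2*cos(y) + 30)*sin(y)/(4*(cos(y)^2 - 10*cos(y) + 21)^2)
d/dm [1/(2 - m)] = (m - 2)^(-2)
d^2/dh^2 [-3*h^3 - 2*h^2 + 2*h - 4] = -18*h - 4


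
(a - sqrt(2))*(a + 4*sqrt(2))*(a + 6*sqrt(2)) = a^3 + 9*sqrt(2)*a^2 + 28*a - 48*sqrt(2)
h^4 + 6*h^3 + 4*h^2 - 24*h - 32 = (h - 2)*(h + 2)^2*(h + 4)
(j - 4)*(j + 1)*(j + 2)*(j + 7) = j^4 + 6*j^3 - 17*j^2 - 78*j - 56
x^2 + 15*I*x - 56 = (x + 7*I)*(x + 8*I)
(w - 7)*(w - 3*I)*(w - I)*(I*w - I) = I*w^4 + 4*w^3 - 8*I*w^3 - 32*w^2 + 4*I*w^2 + 28*w + 24*I*w - 21*I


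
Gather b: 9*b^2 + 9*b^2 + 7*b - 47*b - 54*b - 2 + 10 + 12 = 18*b^2 - 94*b + 20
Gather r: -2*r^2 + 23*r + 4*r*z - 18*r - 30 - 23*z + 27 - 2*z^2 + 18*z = -2*r^2 + r*(4*z + 5) - 2*z^2 - 5*z - 3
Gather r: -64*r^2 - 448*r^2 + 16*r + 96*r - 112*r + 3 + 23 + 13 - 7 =32 - 512*r^2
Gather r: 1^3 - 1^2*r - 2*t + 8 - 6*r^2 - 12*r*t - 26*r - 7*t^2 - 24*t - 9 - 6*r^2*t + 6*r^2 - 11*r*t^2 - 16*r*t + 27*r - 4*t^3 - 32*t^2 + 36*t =-6*r^2*t + r*(-11*t^2 - 28*t) - 4*t^3 - 39*t^2 + 10*t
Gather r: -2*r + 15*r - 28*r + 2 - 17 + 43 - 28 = -15*r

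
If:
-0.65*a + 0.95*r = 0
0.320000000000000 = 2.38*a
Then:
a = 0.13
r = 0.09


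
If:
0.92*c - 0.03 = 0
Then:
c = 0.03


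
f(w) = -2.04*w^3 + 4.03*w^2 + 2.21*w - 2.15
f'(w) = -6.12*w^2 + 8.06*w + 2.21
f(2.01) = 2.01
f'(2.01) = -6.31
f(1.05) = 2.25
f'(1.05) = 3.93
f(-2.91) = 75.82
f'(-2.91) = -73.07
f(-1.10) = 3.01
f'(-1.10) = -14.06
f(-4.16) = 205.26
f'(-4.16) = -137.23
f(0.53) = -0.15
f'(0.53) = 4.76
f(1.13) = 2.55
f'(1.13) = 3.50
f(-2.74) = 64.01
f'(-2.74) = -65.82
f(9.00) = -1142.99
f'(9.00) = -420.97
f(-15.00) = 7756.45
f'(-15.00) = -1495.69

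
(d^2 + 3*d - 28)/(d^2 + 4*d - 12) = (d^2 + 3*d - 28)/(d^2 + 4*d - 12)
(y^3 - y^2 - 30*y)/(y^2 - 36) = y*(y + 5)/(y + 6)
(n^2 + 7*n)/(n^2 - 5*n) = (n + 7)/(n - 5)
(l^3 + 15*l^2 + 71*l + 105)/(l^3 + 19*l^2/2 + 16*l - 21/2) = 2*(l + 5)/(2*l - 1)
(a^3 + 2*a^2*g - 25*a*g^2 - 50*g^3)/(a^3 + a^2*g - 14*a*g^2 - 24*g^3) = (a^2 - 25*g^2)/(a^2 - a*g - 12*g^2)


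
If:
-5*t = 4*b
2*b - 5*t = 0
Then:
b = 0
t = 0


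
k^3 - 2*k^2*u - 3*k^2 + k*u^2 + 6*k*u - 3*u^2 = (k - 3)*(k - u)^2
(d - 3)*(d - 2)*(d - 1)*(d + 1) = d^4 - 5*d^3 + 5*d^2 + 5*d - 6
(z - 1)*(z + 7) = z^2 + 6*z - 7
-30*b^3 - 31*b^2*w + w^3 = (-6*b + w)*(b + w)*(5*b + w)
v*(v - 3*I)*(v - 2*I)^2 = v^4 - 7*I*v^3 - 16*v^2 + 12*I*v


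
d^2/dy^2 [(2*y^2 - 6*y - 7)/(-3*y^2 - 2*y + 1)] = 2*(66*y^3 + 171*y^2 + 180*y + 59)/(27*y^6 + 54*y^5 + 9*y^4 - 28*y^3 - 3*y^2 + 6*y - 1)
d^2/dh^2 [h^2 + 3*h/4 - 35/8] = 2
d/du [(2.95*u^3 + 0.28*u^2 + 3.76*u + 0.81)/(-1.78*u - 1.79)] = (-10.502*u^3 - 16.3399*u^2 - 1.0024*u - 5.2886)/(3.1684*u^2 + 6.3724*u + 3.2041)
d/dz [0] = 0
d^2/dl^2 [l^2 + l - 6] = 2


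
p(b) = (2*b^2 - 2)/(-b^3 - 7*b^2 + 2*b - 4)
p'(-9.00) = 0.68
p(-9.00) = 1.14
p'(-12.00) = 0.09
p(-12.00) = 0.41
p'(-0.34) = 0.63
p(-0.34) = 0.32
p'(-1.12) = 0.29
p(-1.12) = -0.04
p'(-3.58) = 0.15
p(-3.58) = -0.43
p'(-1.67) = 0.18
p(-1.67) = -0.16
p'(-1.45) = 0.21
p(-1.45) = -0.12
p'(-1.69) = 0.18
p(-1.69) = -0.16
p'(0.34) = -0.64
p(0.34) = 0.42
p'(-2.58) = 0.13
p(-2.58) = -0.29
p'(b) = 4*b/(-b^3 - 7*b^2 + 2*b - 4) + (2*b^2 - 2)*(3*b^2 + 14*b - 2)/(-b^3 - 7*b^2 + 2*b - 4)^2 = 2*(b^4 - b^2 - 22*b + 2)/(b^6 + 14*b^5 + 45*b^4 - 20*b^3 + 60*b^2 - 16*b + 16)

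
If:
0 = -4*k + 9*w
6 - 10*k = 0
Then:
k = 3/5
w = 4/15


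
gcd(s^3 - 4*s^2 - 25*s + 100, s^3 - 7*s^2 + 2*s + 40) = s^2 - 9*s + 20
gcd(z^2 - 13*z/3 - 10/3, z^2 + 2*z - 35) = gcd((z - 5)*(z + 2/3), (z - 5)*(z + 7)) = z - 5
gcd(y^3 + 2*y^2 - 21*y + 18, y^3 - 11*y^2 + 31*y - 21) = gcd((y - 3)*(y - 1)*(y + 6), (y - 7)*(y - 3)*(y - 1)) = y^2 - 4*y + 3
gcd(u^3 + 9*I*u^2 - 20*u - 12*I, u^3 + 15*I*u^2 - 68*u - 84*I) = u^2 + 8*I*u - 12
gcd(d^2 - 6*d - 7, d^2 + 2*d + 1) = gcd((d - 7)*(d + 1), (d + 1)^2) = d + 1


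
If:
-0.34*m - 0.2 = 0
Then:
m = -0.59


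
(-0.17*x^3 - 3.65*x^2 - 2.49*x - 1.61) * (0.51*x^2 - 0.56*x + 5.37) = -0.0867*x^5 - 1.7663*x^4 - 0.1388*x^3 - 19.0272*x^2 - 12.4697*x - 8.6457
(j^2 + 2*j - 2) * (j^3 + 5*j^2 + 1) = j^5 + 7*j^4 + 8*j^3 - 9*j^2 + 2*j - 2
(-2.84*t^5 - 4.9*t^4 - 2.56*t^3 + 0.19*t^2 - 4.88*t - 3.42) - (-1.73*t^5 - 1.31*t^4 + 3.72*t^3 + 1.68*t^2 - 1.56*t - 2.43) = -1.11*t^5 - 3.59*t^4 - 6.28*t^3 - 1.49*t^2 - 3.32*t - 0.99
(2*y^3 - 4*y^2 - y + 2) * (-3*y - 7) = -6*y^4 - 2*y^3 + 31*y^2 + y - 14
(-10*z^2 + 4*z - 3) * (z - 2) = -10*z^3 + 24*z^2 - 11*z + 6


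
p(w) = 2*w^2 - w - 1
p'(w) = 4*w - 1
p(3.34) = 17.97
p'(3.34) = 12.36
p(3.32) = 17.72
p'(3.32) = 12.28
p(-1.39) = 4.25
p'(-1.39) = -6.56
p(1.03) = 0.09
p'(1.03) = 3.12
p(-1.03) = 2.15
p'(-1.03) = -5.12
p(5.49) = 53.79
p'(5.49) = 20.96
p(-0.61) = 0.35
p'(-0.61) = -3.44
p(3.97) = 26.55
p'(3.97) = 14.88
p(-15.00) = 464.00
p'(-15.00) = -61.00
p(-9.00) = 170.00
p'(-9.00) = -37.00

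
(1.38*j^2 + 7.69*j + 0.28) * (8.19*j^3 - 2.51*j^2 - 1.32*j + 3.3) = 11.3022*j^5 + 59.5173*j^4 - 18.8303*j^3 - 6.2996*j^2 + 25.0074*j + 0.924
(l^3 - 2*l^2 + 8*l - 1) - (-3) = l^3 - 2*l^2 + 8*l + 2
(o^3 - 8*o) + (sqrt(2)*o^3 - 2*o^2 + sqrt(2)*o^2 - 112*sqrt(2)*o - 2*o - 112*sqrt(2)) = o^3 + sqrt(2)*o^3 - 2*o^2 + sqrt(2)*o^2 - 112*sqrt(2)*o - 10*o - 112*sqrt(2)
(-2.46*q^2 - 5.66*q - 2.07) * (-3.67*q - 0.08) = 9.0282*q^3 + 20.969*q^2 + 8.0497*q + 0.1656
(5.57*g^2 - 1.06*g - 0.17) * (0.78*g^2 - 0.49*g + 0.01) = 4.3446*g^4 - 3.5561*g^3 + 0.4425*g^2 + 0.0727*g - 0.0017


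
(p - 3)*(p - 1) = p^2 - 4*p + 3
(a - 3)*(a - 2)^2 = a^3 - 7*a^2 + 16*a - 12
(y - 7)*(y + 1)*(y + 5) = y^3 - y^2 - 37*y - 35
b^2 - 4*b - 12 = (b - 6)*(b + 2)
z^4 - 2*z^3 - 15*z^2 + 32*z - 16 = (z - 4)*(z - 1)^2*(z + 4)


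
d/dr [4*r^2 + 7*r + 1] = 8*r + 7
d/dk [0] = 0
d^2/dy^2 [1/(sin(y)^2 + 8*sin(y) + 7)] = 2*(-2*sin(y)^3 - 10*sin(y)^2 - 5*sin(y) + 57)/((sin(y) + 1)^2*(sin(y) + 7)^3)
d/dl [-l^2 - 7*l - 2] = -2*l - 7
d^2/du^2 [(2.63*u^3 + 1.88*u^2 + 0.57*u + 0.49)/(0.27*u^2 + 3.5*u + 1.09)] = (2.22044604925031e-16*u^5 + 3.5527136788005e-15*u^4 + 59.416888*u^3 + 57.095322*u^2 + 20.520012*u + 11.834742)/(0.019683*u^6 + 0.76545*u^5 + 10.160883*u^4 + 49.0553*u^3 + 41.019861*u^2 + 12.47505*u + 1.295029)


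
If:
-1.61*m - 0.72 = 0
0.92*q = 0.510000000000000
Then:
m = -0.45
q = 0.55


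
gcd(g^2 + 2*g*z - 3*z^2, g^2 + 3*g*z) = g + 3*z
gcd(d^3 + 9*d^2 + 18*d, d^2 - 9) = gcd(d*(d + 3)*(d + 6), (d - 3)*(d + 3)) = d + 3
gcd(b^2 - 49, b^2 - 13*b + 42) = b - 7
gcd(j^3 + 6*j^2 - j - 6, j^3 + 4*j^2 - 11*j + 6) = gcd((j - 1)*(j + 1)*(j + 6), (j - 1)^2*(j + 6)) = j^2 + 5*j - 6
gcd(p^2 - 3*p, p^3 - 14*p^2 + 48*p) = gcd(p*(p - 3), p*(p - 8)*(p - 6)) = p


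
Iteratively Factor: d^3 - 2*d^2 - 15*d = (d)*(d^2 - 2*d - 15) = d*(d + 3)*(d - 5)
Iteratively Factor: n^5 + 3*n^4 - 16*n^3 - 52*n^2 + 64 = (n - 4)*(n^4 + 7*n^3 + 12*n^2 - 4*n - 16) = (n - 4)*(n + 2)*(n^3 + 5*n^2 + 2*n - 8) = (n - 4)*(n + 2)^2*(n^2 + 3*n - 4) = (n - 4)*(n - 1)*(n + 2)^2*(n + 4)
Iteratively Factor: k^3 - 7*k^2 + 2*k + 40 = (k - 5)*(k^2 - 2*k - 8) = (k - 5)*(k - 4)*(k + 2)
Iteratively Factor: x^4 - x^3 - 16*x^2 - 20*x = (x + 2)*(x^3 - 3*x^2 - 10*x) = x*(x + 2)*(x^2 - 3*x - 10) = x*(x - 5)*(x + 2)*(x + 2)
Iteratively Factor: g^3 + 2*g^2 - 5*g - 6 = (g + 3)*(g^2 - g - 2) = (g - 2)*(g + 3)*(g + 1)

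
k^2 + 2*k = k*(k + 2)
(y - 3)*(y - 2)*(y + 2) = y^3 - 3*y^2 - 4*y + 12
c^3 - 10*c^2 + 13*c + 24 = (c - 8)*(c - 3)*(c + 1)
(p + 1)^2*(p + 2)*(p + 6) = p^4 + 10*p^3 + 29*p^2 + 32*p + 12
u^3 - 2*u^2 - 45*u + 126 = (u - 6)*(u - 3)*(u + 7)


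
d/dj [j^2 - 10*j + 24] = 2*j - 10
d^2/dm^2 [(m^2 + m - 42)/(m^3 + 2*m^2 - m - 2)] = 2*(m^6 + 3*m^5 - 243*m^4 - 651*m^3 - 354*m^2 + 12*m - 208)/(m^9 + 6*m^8 + 9*m^7 - 10*m^6 - 33*m^5 - 6*m^4 + 35*m^3 + 18*m^2 - 12*m - 8)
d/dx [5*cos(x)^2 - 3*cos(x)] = (3 - 10*cos(x))*sin(x)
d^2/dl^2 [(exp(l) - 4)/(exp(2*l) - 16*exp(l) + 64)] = (exp(l) + 16)*exp(2*l)/(exp(4*l) - 32*exp(3*l) + 384*exp(2*l) - 2048*exp(l) + 4096)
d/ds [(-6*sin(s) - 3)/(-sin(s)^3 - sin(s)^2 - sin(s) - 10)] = 3*(-4*sin(s)^3 - 5*sin(s)^2 - 2*sin(s) + 19)*cos(s)/(sin(s)^3 + sin(s)^2 + sin(s) + 10)^2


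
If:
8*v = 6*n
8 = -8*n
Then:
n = -1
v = -3/4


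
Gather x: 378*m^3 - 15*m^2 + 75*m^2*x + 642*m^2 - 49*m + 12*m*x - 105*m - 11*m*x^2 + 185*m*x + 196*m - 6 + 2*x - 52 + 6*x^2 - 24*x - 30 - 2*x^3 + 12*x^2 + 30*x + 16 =378*m^3 + 627*m^2 + 42*m - 2*x^3 + x^2*(18 - 11*m) + x*(75*m^2 + 197*m + 8) - 72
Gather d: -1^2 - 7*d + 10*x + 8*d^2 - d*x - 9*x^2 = 8*d^2 + d*(-x - 7) - 9*x^2 + 10*x - 1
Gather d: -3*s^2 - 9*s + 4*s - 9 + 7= -3*s^2 - 5*s - 2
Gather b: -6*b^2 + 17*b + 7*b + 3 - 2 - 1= -6*b^2 + 24*b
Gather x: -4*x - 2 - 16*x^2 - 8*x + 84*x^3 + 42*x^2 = 84*x^3 + 26*x^2 - 12*x - 2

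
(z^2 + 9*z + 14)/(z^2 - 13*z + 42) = (z^2 + 9*z + 14)/(z^2 - 13*z + 42)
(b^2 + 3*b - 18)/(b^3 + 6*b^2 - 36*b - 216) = (b - 3)/(b^2 - 36)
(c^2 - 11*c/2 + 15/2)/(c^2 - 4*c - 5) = (-2*c^2 + 11*c - 15)/(2*(-c^2 + 4*c + 5))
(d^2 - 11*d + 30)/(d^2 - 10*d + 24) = (d - 5)/(d - 4)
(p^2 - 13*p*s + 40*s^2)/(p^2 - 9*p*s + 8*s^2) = (p - 5*s)/(p - s)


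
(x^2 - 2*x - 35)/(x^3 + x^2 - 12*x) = (x^2 - 2*x - 35)/(x*(x^2 + x - 12))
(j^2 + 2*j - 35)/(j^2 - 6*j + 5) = (j + 7)/(j - 1)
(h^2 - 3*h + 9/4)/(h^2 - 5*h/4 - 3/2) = (-4*h^2 + 12*h - 9)/(-4*h^2 + 5*h + 6)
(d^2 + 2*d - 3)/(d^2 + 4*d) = (d^2 + 2*d - 3)/(d*(d + 4))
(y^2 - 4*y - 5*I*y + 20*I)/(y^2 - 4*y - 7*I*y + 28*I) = (y - 5*I)/(y - 7*I)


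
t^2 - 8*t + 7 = (t - 7)*(t - 1)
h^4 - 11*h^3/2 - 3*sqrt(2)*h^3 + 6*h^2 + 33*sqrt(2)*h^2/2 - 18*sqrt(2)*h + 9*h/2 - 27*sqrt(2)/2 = (h - 3)^2*(h + 1/2)*(h - 3*sqrt(2))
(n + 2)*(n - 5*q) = n^2 - 5*n*q + 2*n - 10*q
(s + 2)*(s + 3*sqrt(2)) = s^2 + 2*s + 3*sqrt(2)*s + 6*sqrt(2)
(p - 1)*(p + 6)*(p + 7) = p^3 + 12*p^2 + 29*p - 42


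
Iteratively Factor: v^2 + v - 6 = (v + 3)*(v - 2)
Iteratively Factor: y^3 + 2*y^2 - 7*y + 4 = (y - 1)*(y^2 + 3*y - 4) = (y - 1)^2*(y + 4)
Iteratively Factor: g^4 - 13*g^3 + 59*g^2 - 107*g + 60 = (g - 4)*(g^3 - 9*g^2 + 23*g - 15) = (g - 4)*(g - 1)*(g^2 - 8*g + 15) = (g - 5)*(g - 4)*(g - 1)*(g - 3)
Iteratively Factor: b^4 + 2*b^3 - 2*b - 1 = (b + 1)*(b^3 + b^2 - b - 1) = (b - 1)*(b + 1)*(b^2 + 2*b + 1) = (b - 1)*(b + 1)^2*(b + 1)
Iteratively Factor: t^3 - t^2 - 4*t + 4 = (t - 1)*(t^2 - 4) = (t - 2)*(t - 1)*(t + 2)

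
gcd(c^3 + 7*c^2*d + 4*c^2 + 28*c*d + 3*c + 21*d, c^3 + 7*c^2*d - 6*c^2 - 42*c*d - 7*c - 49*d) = c^2 + 7*c*d + c + 7*d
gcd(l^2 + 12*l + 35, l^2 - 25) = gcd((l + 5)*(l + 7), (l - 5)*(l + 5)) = l + 5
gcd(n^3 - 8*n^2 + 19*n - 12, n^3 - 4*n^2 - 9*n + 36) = n^2 - 7*n + 12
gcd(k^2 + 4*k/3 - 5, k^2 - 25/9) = k - 5/3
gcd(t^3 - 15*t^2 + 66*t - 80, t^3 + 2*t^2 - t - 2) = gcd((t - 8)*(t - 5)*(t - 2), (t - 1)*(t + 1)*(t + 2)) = 1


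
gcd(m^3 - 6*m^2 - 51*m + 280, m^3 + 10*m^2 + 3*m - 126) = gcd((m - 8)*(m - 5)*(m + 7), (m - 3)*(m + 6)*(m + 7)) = m + 7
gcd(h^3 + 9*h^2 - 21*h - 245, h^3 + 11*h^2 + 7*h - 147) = h^2 + 14*h + 49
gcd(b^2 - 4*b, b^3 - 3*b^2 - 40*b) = b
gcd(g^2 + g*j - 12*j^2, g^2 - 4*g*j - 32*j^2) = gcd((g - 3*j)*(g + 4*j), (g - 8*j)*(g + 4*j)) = g + 4*j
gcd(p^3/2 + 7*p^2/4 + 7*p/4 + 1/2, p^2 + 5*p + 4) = p + 1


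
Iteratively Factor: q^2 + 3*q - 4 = (q - 1)*(q + 4)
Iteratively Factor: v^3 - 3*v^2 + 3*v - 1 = (v - 1)*(v^2 - 2*v + 1) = (v - 1)^2*(v - 1)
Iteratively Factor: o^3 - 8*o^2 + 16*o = (o - 4)*(o^2 - 4*o) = (o - 4)^2*(o)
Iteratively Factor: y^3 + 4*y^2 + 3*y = (y + 1)*(y^2 + 3*y) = (y + 1)*(y + 3)*(y)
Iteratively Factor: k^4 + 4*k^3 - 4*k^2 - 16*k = (k - 2)*(k^3 + 6*k^2 + 8*k) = (k - 2)*(k + 2)*(k^2 + 4*k) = k*(k - 2)*(k + 2)*(k + 4)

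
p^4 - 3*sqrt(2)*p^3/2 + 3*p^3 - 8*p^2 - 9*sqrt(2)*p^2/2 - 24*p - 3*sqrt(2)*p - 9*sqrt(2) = (p + 3)*(p - 3*sqrt(2))*(p + sqrt(2)/2)*(p + sqrt(2))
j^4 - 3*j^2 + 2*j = j*(j - 1)^2*(j + 2)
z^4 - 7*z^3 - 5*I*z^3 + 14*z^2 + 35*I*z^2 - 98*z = z*(z - 7)*(z - 7*I)*(z + 2*I)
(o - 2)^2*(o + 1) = o^3 - 3*o^2 + 4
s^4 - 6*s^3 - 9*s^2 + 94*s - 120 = (s - 5)*(s - 3)*(s - 2)*(s + 4)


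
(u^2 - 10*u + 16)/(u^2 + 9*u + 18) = (u^2 - 10*u + 16)/(u^2 + 9*u + 18)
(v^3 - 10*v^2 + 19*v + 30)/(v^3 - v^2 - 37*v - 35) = (v^2 - 11*v + 30)/(v^2 - 2*v - 35)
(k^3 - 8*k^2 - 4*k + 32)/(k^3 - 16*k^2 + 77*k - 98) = (k^2 - 6*k - 16)/(k^2 - 14*k + 49)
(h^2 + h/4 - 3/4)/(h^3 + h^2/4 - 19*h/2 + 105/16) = 4*(h + 1)/(4*h^2 + 4*h - 35)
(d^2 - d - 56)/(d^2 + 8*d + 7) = (d - 8)/(d + 1)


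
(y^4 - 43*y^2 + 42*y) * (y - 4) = y^5 - 4*y^4 - 43*y^3 + 214*y^2 - 168*y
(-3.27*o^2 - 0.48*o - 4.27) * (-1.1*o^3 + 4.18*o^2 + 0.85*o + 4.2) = 3.597*o^5 - 13.1406*o^4 - 0.0888999999999998*o^3 - 31.9906*o^2 - 5.6455*o - 17.934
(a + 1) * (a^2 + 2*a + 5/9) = a^3 + 3*a^2 + 23*a/9 + 5/9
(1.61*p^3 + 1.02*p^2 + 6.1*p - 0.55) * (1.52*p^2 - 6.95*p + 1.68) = 2.4472*p^5 - 9.6391*p^4 + 4.8878*p^3 - 41.5174*p^2 + 14.0705*p - 0.924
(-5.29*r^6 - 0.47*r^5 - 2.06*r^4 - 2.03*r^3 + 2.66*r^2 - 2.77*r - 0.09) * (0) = 0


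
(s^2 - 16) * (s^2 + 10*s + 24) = s^4 + 10*s^3 + 8*s^2 - 160*s - 384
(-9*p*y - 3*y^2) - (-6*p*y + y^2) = -3*p*y - 4*y^2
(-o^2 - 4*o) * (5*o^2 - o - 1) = -5*o^4 - 19*o^3 + 5*o^2 + 4*o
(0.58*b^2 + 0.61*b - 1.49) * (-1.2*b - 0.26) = -0.696*b^3 - 0.8828*b^2 + 1.6294*b + 0.3874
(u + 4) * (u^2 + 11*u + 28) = u^3 + 15*u^2 + 72*u + 112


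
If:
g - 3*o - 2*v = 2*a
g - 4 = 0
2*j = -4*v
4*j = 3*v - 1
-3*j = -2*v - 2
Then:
No Solution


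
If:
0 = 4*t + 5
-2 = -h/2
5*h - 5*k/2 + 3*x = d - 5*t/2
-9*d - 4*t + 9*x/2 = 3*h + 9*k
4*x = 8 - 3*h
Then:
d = -1229/108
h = 4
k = 1091/108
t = -5/4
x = -1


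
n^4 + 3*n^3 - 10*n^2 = n^2*(n - 2)*(n + 5)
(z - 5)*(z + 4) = z^2 - z - 20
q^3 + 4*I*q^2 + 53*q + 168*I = (q - 7*I)*(q + 3*I)*(q + 8*I)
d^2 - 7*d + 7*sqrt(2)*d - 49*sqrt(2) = (d - 7)*(d + 7*sqrt(2))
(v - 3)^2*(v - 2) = v^3 - 8*v^2 + 21*v - 18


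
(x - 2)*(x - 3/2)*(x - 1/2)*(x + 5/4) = x^4 - 11*x^3/4 - x^2/4 + 71*x/16 - 15/8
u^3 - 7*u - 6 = (u - 3)*(u + 1)*(u + 2)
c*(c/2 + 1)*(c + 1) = c^3/2 + 3*c^2/2 + c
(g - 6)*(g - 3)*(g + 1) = g^3 - 8*g^2 + 9*g + 18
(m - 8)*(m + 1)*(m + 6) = m^3 - m^2 - 50*m - 48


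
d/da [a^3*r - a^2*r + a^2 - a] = 3*a^2*r - 2*a*r + 2*a - 1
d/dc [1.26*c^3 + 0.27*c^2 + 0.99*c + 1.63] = 3.78*c^2 + 0.54*c + 0.99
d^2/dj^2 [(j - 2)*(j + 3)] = 2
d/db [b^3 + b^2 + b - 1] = 3*b^2 + 2*b + 1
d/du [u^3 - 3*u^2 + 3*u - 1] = 3*u^2 - 6*u + 3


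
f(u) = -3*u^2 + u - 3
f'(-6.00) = 37.00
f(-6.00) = -117.00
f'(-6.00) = 37.00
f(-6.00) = -117.00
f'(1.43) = -7.58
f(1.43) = -7.70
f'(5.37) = -31.22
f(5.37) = -84.14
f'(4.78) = -27.68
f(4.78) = -66.77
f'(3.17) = -18.02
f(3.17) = -29.98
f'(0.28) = -0.68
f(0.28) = -2.96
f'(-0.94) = 6.64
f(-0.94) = -6.59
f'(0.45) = -1.70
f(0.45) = -3.16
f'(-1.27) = 8.62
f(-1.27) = -9.11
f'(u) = 1 - 6*u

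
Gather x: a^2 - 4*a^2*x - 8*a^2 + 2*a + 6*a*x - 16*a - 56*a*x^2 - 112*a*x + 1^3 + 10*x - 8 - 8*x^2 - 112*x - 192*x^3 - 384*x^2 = -7*a^2 - 14*a - 192*x^3 + x^2*(-56*a - 392) + x*(-4*a^2 - 106*a - 102) - 7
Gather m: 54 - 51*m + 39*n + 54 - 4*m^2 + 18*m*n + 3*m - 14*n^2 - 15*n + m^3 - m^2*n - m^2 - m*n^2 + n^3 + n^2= m^3 + m^2*(-n - 5) + m*(-n^2 + 18*n - 48) + n^3 - 13*n^2 + 24*n + 108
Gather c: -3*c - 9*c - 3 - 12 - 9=-12*c - 24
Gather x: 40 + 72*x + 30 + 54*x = 126*x + 70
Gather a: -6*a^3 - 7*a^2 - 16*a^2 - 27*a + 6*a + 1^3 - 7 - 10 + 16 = -6*a^3 - 23*a^2 - 21*a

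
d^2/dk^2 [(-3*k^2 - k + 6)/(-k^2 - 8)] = 2*(k^3 - 90*k^2 - 24*k + 240)/(k^6 + 24*k^4 + 192*k^2 + 512)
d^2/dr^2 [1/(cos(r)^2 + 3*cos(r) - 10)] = (-4*sin(r)^4 + 51*sin(r)^2 - 75*cos(r)/4 - 9*cos(3*r)/4 - 9)/((cos(r) - 2)^3*(cos(r) + 5)^3)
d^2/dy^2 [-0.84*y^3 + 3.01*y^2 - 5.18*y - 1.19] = 6.02 - 5.04*y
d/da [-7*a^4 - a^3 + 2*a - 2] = -28*a^3 - 3*a^2 + 2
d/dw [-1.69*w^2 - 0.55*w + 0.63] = -3.38*w - 0.55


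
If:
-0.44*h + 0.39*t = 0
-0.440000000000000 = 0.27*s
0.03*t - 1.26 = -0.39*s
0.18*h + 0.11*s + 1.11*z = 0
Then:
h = 56.01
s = -1.63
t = 63.19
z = -8.92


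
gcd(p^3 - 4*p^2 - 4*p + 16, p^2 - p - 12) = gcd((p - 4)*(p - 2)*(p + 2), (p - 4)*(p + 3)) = p - 4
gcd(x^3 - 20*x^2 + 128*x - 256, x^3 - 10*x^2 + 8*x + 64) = x^2 - 12*x + 32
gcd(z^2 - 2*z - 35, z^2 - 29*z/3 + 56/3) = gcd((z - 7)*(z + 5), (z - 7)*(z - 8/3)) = z - 7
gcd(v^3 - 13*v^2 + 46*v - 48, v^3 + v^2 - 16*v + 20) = v - 2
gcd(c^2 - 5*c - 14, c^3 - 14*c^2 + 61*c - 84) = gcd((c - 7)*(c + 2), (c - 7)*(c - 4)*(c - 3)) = c - 7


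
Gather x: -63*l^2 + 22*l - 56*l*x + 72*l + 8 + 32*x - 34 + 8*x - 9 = -63*l^2 + 94*l + x*(40 - 56*l) - 35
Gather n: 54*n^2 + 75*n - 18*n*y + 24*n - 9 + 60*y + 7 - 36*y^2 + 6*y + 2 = 54*n^2 + n*(99 - 18*y) - 36*y^2 + 66*y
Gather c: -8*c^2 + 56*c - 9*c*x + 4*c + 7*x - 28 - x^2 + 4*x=-8*c^2 + c*(60 - 9*x) - x^2 + 11*x - 28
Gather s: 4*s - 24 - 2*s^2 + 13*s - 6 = -2*s^2 + 17*s - 30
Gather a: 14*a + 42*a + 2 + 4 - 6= 56*a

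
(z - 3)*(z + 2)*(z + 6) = z^3 + 5*z^2 - 12*z - 36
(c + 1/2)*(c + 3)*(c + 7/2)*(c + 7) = c^4 + 14*c^3 + 251*c^2/4 + 203*c/2 + 147/4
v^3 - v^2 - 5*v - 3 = (v - 3)*(v + 1)^2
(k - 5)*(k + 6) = k^2 + k - 30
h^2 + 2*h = h*(h + 2)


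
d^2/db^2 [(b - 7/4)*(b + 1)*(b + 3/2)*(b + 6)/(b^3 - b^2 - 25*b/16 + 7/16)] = 1400/(64*b^3 - 48*b^2 + 12*b - 1)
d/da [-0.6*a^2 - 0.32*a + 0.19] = -1.2*a - 0.32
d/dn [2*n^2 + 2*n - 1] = 4*n + 2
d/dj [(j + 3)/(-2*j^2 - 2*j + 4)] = (-j^2 - j + (j + 3)*(2*j + 1) + 2)/(2*(j^2 + j - 2)^2)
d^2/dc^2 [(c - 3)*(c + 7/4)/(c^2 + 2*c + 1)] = (-13*c - 49)/(2*(c^4 + 4*c^3 + 6*c^2 + 4*c + 1))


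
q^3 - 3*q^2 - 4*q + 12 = (q - 3)*(q - 2)*(q + 2)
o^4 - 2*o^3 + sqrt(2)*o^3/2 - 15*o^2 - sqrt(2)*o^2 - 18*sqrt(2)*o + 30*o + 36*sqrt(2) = (o - 2)*(o - 3*sqrt(2))*(o + 3*sqrt(2)/2)*(o + 2*sqrt(2))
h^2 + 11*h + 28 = (h + 4)*(h + 7)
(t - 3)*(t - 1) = t^2 - 4*t + 3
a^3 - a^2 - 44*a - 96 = (a - 8)*(a + 3)*(a + 4)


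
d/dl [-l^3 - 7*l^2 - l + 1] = -3*l^2 - 14*l - 1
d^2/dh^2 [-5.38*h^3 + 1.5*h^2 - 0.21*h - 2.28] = 3.0 - 32.28*h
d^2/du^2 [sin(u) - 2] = -sin(u)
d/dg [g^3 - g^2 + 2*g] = 3*g^2 - 2*g + 2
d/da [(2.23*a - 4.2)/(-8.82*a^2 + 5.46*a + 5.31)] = (19.6686*a^2 - 74.088*a + 34.7733)/(77.7924*a^4 - 96.3144*a^3 - 63.8568*a^2 + 57.9852*a + 28.1961)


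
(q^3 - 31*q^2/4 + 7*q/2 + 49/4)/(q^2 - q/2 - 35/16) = 4*(q^2 - 6*q - 7)/(4*q + 5)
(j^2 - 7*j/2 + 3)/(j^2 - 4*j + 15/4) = 2*(j - 2)/(2*j - 5)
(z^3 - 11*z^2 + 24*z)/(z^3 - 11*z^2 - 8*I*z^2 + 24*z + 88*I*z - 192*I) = z/(z - 8*I)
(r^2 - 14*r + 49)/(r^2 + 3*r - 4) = (r^2 - 14*r + 49)/(r^2 + 3*r - 4)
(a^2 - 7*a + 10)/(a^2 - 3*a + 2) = (a - 5)/(a - 1)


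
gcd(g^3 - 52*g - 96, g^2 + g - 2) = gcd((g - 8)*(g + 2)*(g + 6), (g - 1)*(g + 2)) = g + 2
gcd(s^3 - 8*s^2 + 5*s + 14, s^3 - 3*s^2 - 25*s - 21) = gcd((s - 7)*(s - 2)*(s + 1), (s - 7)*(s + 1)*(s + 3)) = s^2 - 6*s - 7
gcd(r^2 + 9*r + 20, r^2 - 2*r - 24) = r + 4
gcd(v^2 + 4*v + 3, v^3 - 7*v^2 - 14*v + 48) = v + 3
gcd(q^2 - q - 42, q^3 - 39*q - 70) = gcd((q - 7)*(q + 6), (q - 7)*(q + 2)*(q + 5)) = q - 7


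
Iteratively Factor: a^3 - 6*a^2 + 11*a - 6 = (a - 1)*(a^2 - 5*a + 6) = (a - 3)*(a - 1)*(a - 2)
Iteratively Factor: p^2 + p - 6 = (p - 2)*(p + 3)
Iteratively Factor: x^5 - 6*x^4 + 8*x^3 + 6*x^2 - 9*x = (x - 3)*(x^4 - 3*x^3 - x^2 + 3*x) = (x - 3)^2*(x^3 - x) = (x - 3)^2*(x - 1)*(x^2 + x) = x*(x - 3)^2*(x - 1)*(x + 1)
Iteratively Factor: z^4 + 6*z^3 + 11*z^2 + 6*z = (z + 1)*(z^3 + 5*z^2 + 6*z) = z*(z + 1)*(z^2 + 5*z + 6) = z*(z + 1)*(z + 3)*(z + 2)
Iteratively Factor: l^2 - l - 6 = (l + 2)*(l - 3)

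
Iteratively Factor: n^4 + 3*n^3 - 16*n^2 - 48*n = (n - 4)*(n^3 + 7*n^2 + 12*n) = (n - 4)*(n + 4)*(n^2 + 3*n) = (n - 4)*(n + 3)*(n + 4)*(n)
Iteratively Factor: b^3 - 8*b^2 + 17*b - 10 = (b - 1)*(b^2 - 7*b + 10) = (b - 2)*(b - 1)*(b - 5)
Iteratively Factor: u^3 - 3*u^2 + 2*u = (u)*(u^2 - 3*u + 2) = u*(u - 2)*(u - 1)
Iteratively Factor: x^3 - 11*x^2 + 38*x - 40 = (x - 4)*(x^2 - 7*x + 10) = (x - 4)*(x - 2)*(x - 5)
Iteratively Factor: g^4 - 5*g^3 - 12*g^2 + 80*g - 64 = (g - 1)*(g^3 - 4*g^2 - 16*g + 64) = (g - 4)*(g - 1)*(g^2 - 16) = (g - 4)^2*(g - 1)*(g + 4)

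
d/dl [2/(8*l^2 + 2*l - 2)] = (-8*l - 1)/(4*l^2 + l - 1)^2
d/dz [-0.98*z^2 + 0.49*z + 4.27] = 0.49 - 1.96*z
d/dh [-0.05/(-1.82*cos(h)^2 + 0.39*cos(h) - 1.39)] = (0.182*cos(h) - 0.0195)*sin(h)/(1.82*cos(h)^2 - 0.39*cos(h) + 1.39)^2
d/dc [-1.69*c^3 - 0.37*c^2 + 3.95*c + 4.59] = -5.07*c^2 - 0.74*c + 3.95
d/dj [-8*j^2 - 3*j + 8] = -16*j - 3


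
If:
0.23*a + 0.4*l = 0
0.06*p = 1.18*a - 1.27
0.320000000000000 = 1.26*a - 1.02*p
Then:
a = 1.13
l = -0.65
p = 1.08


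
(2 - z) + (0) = 2 - z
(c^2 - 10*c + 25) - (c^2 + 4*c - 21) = 46 - 14*c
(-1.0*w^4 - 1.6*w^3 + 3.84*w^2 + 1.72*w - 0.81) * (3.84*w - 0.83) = -3.84*w^5 - 5.314*w^4 + 16.0736*w^3 + 3.4176*w^2 - 4.538*w + 0.6723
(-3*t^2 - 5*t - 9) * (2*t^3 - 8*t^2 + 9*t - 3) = -6*t^5 + 14*t^4 - 5*t^3 + 36*t^2 - 66*t + 27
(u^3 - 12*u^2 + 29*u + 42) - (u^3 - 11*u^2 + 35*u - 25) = -u^2 - 6*u + 67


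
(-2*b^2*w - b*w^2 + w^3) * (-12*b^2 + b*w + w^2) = 24*b^4*w + 10*b^3*w^2 - 15*b^2*w^3 + w^5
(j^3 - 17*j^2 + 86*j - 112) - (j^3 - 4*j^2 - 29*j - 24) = -13*j^2 + 115*j - 88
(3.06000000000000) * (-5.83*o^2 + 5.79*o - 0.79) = -17.8398*o^2 + 17.7174*o - 2.4174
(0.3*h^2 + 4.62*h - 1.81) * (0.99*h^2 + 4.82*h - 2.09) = 0.297*h^4 + 6.0198*h^3 + 19.8495*h^2 - 18.38*h + 3.7829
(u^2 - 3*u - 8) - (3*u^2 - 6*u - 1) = -2*u^2 + 3*u - 7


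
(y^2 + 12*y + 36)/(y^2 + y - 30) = (y + 6)/(y - 5)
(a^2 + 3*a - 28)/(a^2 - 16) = (a + 7)/(a + 4)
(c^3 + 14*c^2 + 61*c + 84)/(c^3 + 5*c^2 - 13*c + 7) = (c^2 + 7*c + 12)/(c^2 - 2*c + 1)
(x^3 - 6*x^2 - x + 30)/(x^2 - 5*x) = x - 1 - 6/x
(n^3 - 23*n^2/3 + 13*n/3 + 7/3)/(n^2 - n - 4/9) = 3*(n^2 - 8*n + 7)/(3*n - 4)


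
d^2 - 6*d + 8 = (d - 4)*(d - 2)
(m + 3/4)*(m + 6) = m^2 + 27*m/4 + 9/2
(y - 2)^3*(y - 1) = y^4 - 7*y^3 + 18*y^2 - 20*y + 8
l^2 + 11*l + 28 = (l + 4)*(l + 7)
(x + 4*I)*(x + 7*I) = x^2 + 11*I*x - 28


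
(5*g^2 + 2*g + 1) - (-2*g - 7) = 5*g^2 + 4*g + 8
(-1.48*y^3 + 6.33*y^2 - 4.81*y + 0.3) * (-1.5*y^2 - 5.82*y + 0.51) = 2.22*y^5 - 0.881400000000001*y^4 - 30.3804*y^3 + 30.7725*y^2 - 4.1991*y + 0.153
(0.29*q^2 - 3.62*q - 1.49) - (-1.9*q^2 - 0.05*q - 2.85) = 2.19*q^2 - 3.57*q + 1.36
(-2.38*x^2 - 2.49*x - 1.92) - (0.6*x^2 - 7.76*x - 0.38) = -2.98*x^2 + 5.27*x - 1.54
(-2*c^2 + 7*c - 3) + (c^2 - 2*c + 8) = -c^2 + 5*c + 5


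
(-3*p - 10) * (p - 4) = -3*p^2 + 2*p + 40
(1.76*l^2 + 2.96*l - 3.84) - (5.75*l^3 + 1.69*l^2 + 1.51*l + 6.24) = -5.75*l^3 + 0.0700000000000001*l^2 + 1.45*l - 10.08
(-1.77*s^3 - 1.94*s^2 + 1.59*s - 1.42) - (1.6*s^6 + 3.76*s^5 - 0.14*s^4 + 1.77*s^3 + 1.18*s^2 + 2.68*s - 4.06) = -1.6*s^6 - 3.76*s^5 + 0.14*s^4 - 3.54*s^3 - 3.12*s^2 - 1.09*s + 2.64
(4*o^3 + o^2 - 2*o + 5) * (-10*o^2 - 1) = -40*o^5 - 10*o^4 + 16*o^3 - 51*o^2 + 2*o - 5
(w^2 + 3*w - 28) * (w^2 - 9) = w^4 + 3*w^3 - 37*w^2 - 27*w + 252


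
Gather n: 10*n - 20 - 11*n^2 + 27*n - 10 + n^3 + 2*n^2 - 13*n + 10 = n^3 - 9*n^2 + 24*n - 20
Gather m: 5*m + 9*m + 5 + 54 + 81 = 14*m + 140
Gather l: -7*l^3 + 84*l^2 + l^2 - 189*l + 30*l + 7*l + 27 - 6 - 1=-7*l^3 + 85*l^2 - 152*l + 20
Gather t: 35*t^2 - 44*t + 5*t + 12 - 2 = 35*t^2 - 39*t + 10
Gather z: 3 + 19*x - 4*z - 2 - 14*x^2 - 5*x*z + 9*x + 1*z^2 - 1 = -14*x^2 + 28*x + z^2 + z*(-5*x - 4)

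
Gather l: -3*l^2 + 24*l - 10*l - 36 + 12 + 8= -3*l^2 + 14*l - 16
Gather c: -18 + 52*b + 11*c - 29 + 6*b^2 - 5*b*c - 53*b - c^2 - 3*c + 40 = 6*b^2 - b - c^2 + c*(8 - 5*b) - 7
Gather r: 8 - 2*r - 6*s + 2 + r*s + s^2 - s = r*(s - 2) + s^2 - 7*s + 10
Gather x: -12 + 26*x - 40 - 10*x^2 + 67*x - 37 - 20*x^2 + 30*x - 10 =-30*x^2 + 123*x - 99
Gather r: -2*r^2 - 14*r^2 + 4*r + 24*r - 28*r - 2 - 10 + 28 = 16 - 16*r^2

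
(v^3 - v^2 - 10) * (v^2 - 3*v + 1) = v^5 - 4*v^4 + 4*v^3 - 11*v^2 + 30*v - 10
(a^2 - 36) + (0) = a^2 - 36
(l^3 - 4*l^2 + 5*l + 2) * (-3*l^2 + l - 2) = -3*l^5 + 13*l^4 - 21*l^3 + 7*l^2 - 8*l - 4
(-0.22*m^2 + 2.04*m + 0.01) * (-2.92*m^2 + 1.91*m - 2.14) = 0.6424*m^4 - 6.377*m^3 + 4.338*m^2 - 4.3465*m - 0.0214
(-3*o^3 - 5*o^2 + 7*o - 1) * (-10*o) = 30*o^4 + 50*o^3 - 70*o^2 + 10*o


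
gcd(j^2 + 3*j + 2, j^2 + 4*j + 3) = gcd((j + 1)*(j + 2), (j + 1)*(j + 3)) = j + 1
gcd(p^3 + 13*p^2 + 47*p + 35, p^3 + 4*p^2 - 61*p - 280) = p^2 + 12*p + 35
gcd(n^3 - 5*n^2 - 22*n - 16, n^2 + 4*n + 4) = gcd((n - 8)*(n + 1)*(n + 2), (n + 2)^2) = n + 2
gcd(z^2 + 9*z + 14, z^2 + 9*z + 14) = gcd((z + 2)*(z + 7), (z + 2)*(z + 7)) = z^2 + 9*z + 14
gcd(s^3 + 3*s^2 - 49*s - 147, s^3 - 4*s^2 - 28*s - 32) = 1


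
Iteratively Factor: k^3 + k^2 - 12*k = (k)*(k^2 + k - 12) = k*(k - 3)*(k + 4)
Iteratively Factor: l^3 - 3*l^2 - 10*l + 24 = (l - 4)*(l^2 + l - 6) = (l - 4)*(l - 2)*(l + 3)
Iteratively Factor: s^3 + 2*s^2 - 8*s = (s - 2)*(s^2 + 4*s) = s*(s - 2)*(s + 4)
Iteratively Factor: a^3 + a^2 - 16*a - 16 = (a + 4)*(a^2 - 3*a - 4) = (a - 4)*(a + 4)*(a + 1)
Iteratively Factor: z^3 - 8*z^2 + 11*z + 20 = (z - 5)*(z^2 - 3*z - 4) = (z - 5)*(z + 1)*(z - 4)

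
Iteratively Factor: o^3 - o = (o)*(o^2 - 1) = o*(o - 1)*(o + 1)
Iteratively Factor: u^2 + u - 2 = (u + 2)*(u - 1)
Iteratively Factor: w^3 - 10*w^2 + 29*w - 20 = (w - 4)*(w^2 - 6*w + 5) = (w - 4)*(w - 1)*(w - 5)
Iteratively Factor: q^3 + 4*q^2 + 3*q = (q)*(q^2 + 4*q + 3) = q*(q + 3)*(q + 1)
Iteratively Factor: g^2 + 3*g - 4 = (g + 4)*(g - 1)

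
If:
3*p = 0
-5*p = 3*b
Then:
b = 0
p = 0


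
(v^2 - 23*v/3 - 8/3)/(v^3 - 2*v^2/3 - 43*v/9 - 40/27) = 9*(v - 8)/(9*v^2 - 9*v - 40)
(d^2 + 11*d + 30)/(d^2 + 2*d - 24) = (d + 5)/(d - 4)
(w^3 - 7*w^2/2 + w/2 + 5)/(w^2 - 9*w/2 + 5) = w + 1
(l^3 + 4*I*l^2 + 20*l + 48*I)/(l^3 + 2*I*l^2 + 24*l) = (l + 2*I)/l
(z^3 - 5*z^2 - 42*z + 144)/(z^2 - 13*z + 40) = (z^2 + 3*z - 18)/(z - 5)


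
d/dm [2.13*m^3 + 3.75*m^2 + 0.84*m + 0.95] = 6.39*m^2 + 7.5*m + 0.84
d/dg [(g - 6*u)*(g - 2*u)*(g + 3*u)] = 3*g^2 - 10*g*u - 12*u^2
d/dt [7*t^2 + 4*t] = 14*t + 4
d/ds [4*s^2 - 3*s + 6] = 8*s - 3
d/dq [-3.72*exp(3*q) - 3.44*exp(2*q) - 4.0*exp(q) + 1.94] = (-11.16*exp(2*q) - 6.88*exp(q) - 4.0)*exp(q)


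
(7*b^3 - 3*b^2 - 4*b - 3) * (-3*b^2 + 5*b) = -21*b^5 + 44*b^4 - 3*b^3 - 11*b^2 - 15*b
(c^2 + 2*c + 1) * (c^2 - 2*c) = c^4 - 3*c^2 - 2*c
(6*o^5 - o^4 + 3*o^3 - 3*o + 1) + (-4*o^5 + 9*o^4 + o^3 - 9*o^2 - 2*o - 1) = 2*o^5 + 8*o^4 + 4*o^3 - 9*o^2 - 5*o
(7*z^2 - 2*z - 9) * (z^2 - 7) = 7*z^4 - 2*z^3 - 58*z^2 + 14*z + 63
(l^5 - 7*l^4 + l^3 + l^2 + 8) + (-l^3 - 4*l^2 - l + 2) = l^5 - 7*l^4 - 3*l^2 - l + 10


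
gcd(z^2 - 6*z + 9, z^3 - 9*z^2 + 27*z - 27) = z^2 - 6*z + 9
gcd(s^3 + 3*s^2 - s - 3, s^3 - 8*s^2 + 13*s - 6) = s - 1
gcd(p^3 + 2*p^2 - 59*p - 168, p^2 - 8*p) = p - 8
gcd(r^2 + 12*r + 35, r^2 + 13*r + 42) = r + 7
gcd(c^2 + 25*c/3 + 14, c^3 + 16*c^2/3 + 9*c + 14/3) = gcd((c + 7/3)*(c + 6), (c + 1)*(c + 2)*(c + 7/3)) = c + 7/3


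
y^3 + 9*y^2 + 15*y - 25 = (y - 1)*(y + 5)^2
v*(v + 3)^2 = v^3 + 6*v^2 + 9*v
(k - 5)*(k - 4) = k^2 - 9*k + 20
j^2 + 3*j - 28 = (j - 4)*(j + 7)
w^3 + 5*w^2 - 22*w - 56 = (w - 4)*(w + 2)*(w + 7)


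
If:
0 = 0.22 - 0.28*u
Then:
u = 0.79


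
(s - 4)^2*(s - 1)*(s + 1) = s^4 - 8*s^3 + 15*s^2 + 8*s - 16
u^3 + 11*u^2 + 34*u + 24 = (u + 1)*(u + 4)*(u + 6)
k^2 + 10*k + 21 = (k + 3)*(k + 7)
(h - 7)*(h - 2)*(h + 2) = h^3 - 7*h^2 - 4*h + 28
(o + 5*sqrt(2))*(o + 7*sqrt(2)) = o^2 + 12*sqrt(2)*o + 70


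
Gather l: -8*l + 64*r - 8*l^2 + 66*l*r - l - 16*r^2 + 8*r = -8*l^2 + l*(66*r - 9) - 16*r^2 + 72*r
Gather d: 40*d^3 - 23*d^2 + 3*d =40*d^3 - 23*d^2 + 3*d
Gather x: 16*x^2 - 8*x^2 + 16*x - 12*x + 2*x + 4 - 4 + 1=8*x^2 + 6*x + 1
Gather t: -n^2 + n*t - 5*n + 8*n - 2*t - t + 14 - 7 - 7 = -n^2 + 3*n + t*(n - 3)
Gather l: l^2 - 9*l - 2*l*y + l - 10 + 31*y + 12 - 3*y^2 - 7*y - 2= l^2 + l*(-2*y - 8) - 3*y^2 + 24*y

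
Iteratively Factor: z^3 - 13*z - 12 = (z - 4)*(z^2 + 4*z + 3) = (z - 4)*(z + 1)*(z + 3)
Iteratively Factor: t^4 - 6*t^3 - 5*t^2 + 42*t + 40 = (t + 1)*(t^3 - 7*t^2 + 2*t + 40) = (t - 5)*(t + 1)*(t^2 - 2*t - 8) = (t - 5)*(t - 4)*(t + 1)*(t + 2)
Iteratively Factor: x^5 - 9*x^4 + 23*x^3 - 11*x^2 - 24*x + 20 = (x - 2)*(x^4 - 7*x^3 + 9*x^2 + 7*x - 10) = (x - 2)*(x - 1)*(x^3 - 6*x^2 + 3*x + 10) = (x - 2)^2*(x - 1)*(x^2 - 4*x - 5) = (x - 2)^2*(x - 1)*(x + 1)*(x - 5)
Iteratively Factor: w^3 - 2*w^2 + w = (w - 1)*(w^2 - w) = w*(w - 1)*(w - 1)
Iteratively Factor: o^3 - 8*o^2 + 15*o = (o)*(o^2 - 8*o + 15) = o*(o - 3)*(o - 5)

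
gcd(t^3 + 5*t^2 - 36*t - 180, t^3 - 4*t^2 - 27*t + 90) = t^2 - t - 30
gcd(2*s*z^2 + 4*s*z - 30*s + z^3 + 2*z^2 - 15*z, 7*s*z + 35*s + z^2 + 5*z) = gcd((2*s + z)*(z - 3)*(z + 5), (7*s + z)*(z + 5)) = z + 5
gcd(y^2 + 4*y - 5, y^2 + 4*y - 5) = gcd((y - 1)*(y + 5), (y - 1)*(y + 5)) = y^2 + 4*y - 5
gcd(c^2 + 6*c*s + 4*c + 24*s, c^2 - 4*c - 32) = c + 4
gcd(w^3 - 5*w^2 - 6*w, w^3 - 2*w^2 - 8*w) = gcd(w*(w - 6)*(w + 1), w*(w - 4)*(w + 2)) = w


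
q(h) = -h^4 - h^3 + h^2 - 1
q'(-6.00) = 744.00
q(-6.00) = -1045.00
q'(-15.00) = 12795.00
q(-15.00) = -47026.00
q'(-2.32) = 29.16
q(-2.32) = -12.10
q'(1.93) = -36.07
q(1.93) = -18.34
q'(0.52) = -0.33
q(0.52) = -0.94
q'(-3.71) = 155.55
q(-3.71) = -125.62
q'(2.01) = -40.58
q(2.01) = -21.40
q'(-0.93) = -1.24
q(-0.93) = -0.08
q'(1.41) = -14.36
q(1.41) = -5.77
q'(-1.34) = 1.56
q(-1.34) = -0.02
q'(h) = -4*h^3 - 3*h^2 + 2*h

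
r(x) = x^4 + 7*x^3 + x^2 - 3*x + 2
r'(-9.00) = -1236.00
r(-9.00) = 1568.00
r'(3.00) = 300.00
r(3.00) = 272.00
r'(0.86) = 16.80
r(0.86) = 5.16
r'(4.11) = 637.66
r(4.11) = 777.89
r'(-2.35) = 56.36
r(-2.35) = -45.77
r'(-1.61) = 31.52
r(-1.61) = -13.07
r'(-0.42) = -0.43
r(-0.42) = 2.95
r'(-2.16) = 50.35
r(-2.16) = -35.63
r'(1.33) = 46.22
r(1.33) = 19.38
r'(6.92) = 2341.95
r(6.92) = 4641.85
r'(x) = 4*x^3 + 21*x^2 + 2*x - 3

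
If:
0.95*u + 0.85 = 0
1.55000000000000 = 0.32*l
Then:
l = 4.84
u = -0.89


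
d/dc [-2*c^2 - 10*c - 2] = -4*c - 10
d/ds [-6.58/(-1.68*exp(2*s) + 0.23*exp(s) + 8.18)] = (1.5134 - 22.1088*exp(s))*exp(s)/(-1.68*exp(2*s) + 0.23*exp(s) + 8.18)^2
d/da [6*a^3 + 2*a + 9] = 18*a^2 + 2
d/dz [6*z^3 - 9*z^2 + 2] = 18*z*(z - 1)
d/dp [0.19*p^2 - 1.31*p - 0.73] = 0.38*p - 1.31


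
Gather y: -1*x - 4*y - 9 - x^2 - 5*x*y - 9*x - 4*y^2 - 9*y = -x^2 - 10*x - 4*y^2 + y*(-5*x - 13) - 9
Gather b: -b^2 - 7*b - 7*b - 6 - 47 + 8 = -b^2 - 14*b - 45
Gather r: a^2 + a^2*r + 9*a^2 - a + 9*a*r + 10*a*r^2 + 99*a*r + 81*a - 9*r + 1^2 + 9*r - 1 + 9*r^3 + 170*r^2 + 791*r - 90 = 10*a^2 + 80*a + 9*r^3 + r^2*(10*a + 170) + r*(a^2 + 108*a + 791) - 90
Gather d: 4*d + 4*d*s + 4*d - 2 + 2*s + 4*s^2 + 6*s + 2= d*(4*s + 8) + 4*s^2 + 8*s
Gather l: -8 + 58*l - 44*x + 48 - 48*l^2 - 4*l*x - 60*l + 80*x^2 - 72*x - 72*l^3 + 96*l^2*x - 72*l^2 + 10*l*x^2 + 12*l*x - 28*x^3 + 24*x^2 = -72*l^3 + l^2*(96*x - 120) + l*(10*x^2 + 8*x - 2) - 28*x^3 + 104*x^2 - 116*x + 40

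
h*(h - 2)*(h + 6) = h^3 + 4*h^2 - 12*h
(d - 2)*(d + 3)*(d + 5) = d^3 + 6*d^2 - d - 30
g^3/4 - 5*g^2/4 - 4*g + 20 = (g/4 + 1)*(g - 5)*(g - 4)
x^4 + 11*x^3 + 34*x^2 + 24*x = x*(x + 1)*(x + 4)*(x + 6)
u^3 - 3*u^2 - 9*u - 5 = (u - 5)*(u + 1)^2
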